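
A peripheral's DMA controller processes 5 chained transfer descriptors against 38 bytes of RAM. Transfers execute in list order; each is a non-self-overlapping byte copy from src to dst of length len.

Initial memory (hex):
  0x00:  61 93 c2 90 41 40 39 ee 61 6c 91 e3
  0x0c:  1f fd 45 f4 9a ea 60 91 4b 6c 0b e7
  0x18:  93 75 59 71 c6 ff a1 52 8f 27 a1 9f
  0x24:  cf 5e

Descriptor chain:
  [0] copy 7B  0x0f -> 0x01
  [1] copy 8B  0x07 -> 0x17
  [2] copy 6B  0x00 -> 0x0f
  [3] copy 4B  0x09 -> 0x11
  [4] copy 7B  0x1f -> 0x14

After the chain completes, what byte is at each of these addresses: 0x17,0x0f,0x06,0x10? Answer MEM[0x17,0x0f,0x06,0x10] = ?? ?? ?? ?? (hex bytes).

MEM[0x17,0x0f,0x06,0x10] = a1 61 4b f4

#0 dst[0x01+7] := {0xf4,0x9a,0xea,0x60,0x91,0x4b,0x6c}
#1 dst[0x17+8] := {0x6c,0x61,0x6c,0x91,0xe3,0x1f,0xfd,0x45}
#2 dst[0x0f+6] := {0x61,0xf4,0x9a,0xea,0x60,0x91}
#3 dst[0x11+4] := {0x6c,0x91,0xe3,0x1f}
#4 dst[0x14+7] := {0x52,0x8f,0x27,0xa1,0x9f,0xcf,0x5e}
query mem[0x17]=0xa1, mem[0x0f]=0x61, mem[0x06]=0x4b, mem[0x10]=0xf4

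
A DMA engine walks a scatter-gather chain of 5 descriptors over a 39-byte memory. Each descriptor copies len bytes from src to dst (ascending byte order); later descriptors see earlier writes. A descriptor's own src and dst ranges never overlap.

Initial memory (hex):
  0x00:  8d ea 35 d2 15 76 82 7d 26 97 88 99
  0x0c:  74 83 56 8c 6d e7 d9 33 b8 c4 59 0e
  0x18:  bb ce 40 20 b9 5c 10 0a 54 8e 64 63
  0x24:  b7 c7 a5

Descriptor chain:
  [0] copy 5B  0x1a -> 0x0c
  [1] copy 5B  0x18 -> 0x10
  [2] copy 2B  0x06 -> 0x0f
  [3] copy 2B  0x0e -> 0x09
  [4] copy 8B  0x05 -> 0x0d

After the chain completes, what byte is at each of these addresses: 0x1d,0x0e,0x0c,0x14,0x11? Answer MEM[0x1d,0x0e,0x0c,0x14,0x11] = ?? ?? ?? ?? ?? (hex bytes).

MEM[0x1d,0x0e,0x0c,0x14,0x11] = 5c 82 40 40 b9

[0] 0x1a->0x0c len=5 : 40 20 b9 5c 10
[1] 0x18->0x10 len=5 : bb ce 40 20 b9
[2] 0x06->0x0f len=2 : 82 7d
[3] 0x0e->0x09 len=2 : b9 82
[4] 0x05->0x0d len=8 : 76 82 7d 26 b9 82 99 40
query mem[0x1d]=0x5c, mem[0x0e]=0x82, mem[0x0c]=0x40, mem[0x14]=0x40, mem[0x11]=0xb9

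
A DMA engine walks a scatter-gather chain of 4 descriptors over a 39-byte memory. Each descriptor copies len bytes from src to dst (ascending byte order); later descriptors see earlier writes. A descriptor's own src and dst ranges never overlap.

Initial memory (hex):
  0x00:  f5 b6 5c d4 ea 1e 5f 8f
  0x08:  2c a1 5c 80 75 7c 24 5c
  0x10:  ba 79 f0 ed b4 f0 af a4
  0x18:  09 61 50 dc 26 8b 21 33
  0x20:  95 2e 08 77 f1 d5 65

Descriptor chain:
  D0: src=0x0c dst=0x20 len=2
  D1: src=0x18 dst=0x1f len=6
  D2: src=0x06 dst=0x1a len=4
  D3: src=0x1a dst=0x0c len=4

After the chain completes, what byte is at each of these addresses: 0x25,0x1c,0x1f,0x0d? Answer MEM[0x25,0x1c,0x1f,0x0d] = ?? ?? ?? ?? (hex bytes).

  after D0: wrote 2B at 0x20 = 757c
  after D1: wrote 6B at 0x1f = 096150dc268b
  after D2: wrote 4B at 0x1a = 5f8f2ca1
  after D3: wrote 4B at 0x0c = 5f8f2ca1
query mem[0x25]=0xd5, mem[0x1c]=0x2c, mem[0x1f]=0x09, mem[0x0d]=0x8f

MEM[0x25,0x1c,0x1f,0x0d] = d5 2c 09 8f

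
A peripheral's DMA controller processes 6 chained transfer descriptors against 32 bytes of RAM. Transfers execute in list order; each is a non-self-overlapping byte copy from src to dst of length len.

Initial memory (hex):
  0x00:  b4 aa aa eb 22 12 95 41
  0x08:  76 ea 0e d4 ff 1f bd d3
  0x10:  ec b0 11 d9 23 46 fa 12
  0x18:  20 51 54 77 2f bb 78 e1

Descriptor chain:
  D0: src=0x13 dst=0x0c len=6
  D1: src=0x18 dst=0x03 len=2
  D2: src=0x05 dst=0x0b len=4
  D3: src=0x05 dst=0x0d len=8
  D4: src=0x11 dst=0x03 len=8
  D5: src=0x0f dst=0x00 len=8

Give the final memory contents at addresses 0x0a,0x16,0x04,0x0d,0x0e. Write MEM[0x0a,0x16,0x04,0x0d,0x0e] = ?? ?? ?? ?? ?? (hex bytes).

D0: mem[0x0c..0x11] <- [d9 23 46 fa 12 20]
D1: mem[0x03..0x04] <- [20 51]
D2: mem[0x0b..0x0e] <- [12 95 41 76]
D3: mem[0x0d..0x14] <- [12 95 41 76 ea 0e 12 95]
D4: mem[0x03..0x0a] <- [ea 0e 12 95 46 fa 12 20]
D5: mem[0x00..0x07] <- [41 76 ea 0e 12 95 46 fa]
query mem[0x0a]=0x20, mem[0x16]=0xfa, mem[0x04]=0x12, mem[0x0d]=0x12, mem[0x0e]=0x95

MEM[0x0a,0x16,0x04,0x0d,0x0e] = 20 fa 12 12 95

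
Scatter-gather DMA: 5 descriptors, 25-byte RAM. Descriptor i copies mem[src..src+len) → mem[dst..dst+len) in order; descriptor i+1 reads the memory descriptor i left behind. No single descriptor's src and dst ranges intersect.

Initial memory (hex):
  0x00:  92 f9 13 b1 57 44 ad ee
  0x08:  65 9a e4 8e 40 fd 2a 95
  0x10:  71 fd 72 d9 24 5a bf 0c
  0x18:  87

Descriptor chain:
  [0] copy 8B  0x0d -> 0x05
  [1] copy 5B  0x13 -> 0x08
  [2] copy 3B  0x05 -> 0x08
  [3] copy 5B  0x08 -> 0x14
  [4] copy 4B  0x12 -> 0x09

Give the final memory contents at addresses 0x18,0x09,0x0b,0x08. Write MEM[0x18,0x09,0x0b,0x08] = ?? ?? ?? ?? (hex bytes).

#0 dst[0x05+8] := {0xfd,0x2a,0x95,0x71,0xfd,0x72,0xd9,0x24}
#1 dst[0x08+5] := {0xd9,0x24,0x5a,0xbf,0x0c}
#2 dst[0x08+3] := {0xfd,0x2a,0x95}
#3 dst[0x14+5] := {0xfd,0x2a,0x95,0xbf,0x0c}
#4 dst[0x09+4] := {0x72,0xd9,0xfd,0x2a}
query mem[0x18]=0x0c, mem[0x09]=0x72, mem[0x0b]=0xfd, mem[0x08]=0xfd

MEM[0x18,0x09,0x0b,0x08] = 0c 72 fd fd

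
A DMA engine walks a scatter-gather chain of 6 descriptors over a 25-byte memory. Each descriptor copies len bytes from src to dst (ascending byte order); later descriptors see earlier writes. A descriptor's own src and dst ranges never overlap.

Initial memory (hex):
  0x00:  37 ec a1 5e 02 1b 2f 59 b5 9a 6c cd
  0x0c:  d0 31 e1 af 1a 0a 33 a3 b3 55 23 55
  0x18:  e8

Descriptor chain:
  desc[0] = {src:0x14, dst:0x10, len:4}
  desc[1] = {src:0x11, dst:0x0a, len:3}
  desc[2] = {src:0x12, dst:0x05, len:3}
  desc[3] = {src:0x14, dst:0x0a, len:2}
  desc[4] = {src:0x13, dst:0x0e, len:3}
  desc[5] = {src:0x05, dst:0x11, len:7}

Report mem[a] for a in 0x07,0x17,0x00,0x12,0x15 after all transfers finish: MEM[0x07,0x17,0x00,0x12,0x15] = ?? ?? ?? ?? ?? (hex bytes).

[0] 0x14->0x10 len=4 : b3 55 23 55
[1] 0x11->0x0a len=3 : 55 23 55
[2] 0x12->0x05 len=3 : 23 55 b3
[3] 0x14->0x0a len=2 : b3 55
[4] 0x13->0x0e len=3 : 55 b3 55
[5] 0x05->0x11 len=7 : 23 55 b3 b5 9a b3 55
query mem[0x07]=0xb3, mem[0x17]=0x55, mem[0x00]=0x37, mem[0x12]=0x55, mem[0x15]=0x9a

MEM[0x07,0x17,0x00,0x12,0x15] = b3 55 37 55 9a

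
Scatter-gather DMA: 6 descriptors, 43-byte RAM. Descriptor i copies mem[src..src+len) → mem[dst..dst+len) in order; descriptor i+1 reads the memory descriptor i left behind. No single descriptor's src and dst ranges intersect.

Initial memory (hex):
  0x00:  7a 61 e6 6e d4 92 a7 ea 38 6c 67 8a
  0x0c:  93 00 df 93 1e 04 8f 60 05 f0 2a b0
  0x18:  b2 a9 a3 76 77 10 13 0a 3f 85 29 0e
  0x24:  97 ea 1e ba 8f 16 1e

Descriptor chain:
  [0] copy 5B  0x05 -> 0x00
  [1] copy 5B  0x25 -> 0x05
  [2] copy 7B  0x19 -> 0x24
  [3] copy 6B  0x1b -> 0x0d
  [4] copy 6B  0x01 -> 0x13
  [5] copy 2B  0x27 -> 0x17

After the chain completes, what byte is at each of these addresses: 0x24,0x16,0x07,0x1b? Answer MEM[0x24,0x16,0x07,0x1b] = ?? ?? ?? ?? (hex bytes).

MEM[0x24,0x16,0x07,0x1b] = a9 6c ba 76

#0 dst[0x00+5] := {0x92,0xa7,0xea,0x38,0x6c}
#1 dst[0x05+5] := {0xea,0x1e,0xba,0x8f,0x16}
#2 dst[0x24+7] := {0xa9,0xa3,0x76,0x77,0x10,0x13,0x0a}
#3 dst[0x0d+6] := {0x76,0x77,0x10,0x13,0x0a,0x3f}
#4 dst[0x13+6] := {0xa7,0xea,0x38,0x6c,0xea,0x1e}
#5 dst[0x17+2] := {0x77,0x10}
query mem[0x24]=0xa9, mem[0x16]=0x6c, mem[0x07]=0xba, mem[0x1b]=0x76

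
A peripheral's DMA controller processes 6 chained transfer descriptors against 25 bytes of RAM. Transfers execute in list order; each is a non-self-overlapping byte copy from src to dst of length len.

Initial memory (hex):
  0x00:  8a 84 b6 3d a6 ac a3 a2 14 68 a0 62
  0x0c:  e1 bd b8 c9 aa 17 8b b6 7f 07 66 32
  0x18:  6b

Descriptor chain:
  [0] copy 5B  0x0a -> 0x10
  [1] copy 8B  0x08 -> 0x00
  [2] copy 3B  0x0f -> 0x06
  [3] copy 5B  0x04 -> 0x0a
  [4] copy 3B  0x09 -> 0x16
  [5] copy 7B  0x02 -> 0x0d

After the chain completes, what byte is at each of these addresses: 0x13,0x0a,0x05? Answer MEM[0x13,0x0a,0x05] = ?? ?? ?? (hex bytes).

  after D0: wrote 5B at 0x10 = a062e1bdb8
  after D1: wrote 8B at 0x00 = 1468a062e1bdb8c9
  after D2: wrote 3B at 0x06 = c9a062
  after D3: wrote 5B at 0x0a = e1bdc9a062
  after D4: wrote 3B at 0x16 = 68e1bd
  after D5: wrote 7B at 0x0d = a062e1bdc9a062
query mem[0x13]=0x62, mem[0x0a]=0xe1, mem[0x05]=0xbd

MEM[0x13,0x0a,0x05] = 62 e1 bd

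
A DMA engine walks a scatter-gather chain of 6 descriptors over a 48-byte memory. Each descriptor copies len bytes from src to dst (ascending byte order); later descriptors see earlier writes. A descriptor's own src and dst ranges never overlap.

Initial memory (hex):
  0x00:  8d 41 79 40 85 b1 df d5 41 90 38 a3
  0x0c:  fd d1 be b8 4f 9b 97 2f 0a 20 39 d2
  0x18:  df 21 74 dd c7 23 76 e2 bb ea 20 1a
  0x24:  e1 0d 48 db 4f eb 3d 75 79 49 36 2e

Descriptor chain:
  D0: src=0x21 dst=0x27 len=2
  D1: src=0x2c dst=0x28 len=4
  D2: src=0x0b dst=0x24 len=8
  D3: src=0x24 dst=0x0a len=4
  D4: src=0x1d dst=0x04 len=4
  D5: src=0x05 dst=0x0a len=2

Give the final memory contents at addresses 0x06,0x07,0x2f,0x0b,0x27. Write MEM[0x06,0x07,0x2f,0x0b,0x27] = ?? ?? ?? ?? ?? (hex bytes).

D0: mem[0x27..0x28] <- [ea 20]
D1: mem[0x28..0x2b] <- [79 49 36 2e]
D2: mem[0x24..0x2b] <- [a3 fd d1 be b8 4f 9b 97]
D3: mem[0x0a..0x0d] <- [a3 fd d1 be]
D4: mem[0x04..0x07] <- [23 76 e2 bb]
D5: mem[0x0a..0x0b] <- [76 e2]
query mem[0x06]=0xe2, mem[0x07]=0xbb, mem[0x2f]=0x2e, mem[0x0b]=0xe2, mem[0x27]=0xbe

MEM[0x06,0x07,0x2f,0x0b,0x27] = e2 bb 2e e2 be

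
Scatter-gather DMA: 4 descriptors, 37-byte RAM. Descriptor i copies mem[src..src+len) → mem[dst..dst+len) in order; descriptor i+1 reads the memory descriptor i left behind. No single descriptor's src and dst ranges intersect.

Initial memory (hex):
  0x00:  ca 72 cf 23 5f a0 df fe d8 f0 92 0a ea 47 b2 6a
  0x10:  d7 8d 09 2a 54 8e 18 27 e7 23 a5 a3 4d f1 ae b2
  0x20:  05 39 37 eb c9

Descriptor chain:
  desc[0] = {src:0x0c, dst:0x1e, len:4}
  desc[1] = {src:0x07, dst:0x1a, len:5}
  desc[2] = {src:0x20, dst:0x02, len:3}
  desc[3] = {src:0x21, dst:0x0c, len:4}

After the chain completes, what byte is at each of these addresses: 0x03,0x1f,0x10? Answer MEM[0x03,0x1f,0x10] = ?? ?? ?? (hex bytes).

D0: mem[0x1e..0x21] <- [ea 47 b2 6a]
D1: mem[0x1a..0x1e] <- [fe d8 f0 92 0a]
D2: mem[0x02..0x04] <- [b2 6a 37]
D3: mem[0x0c..0x0f] <- [6a 37 eb c9]
query mem[0x03]=0x6a, mem[0x1f]=0x47, mem[0x10]=0xd7

MEM[0x03,0x1f,0x10] = 6a 47 d7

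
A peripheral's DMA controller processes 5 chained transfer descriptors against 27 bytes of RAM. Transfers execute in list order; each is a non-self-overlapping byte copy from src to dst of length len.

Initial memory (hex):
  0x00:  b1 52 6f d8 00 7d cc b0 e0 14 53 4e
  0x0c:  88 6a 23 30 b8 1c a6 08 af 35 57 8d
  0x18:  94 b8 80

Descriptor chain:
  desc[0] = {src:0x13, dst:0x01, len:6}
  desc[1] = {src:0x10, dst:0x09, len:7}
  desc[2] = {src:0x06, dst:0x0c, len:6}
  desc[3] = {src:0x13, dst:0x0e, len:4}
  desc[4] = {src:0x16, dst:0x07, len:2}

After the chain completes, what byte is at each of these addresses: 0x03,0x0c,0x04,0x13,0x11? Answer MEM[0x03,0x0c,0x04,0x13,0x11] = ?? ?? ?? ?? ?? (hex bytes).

MEM[0x03,0x0c,0x04,0x13,0x11] = 35 94 57 08 57

[0] 0x13->0x01 len=6 : 08 af 35 57 8d 94
[1] 0x10->0x09 len=7 : b8 1c a6 08 af 35 57
[2] 0x06->0x0c len=6 : 94 b0 e0 b8 1c a6
[3] 0x13->0x0e len=4 : 08 af 35 57
[4] 0x16->0x07 len=2 : 57 8d
query mem[0x03]=0x35, mem[0x0c]=0x94, mem[0x04]=0x57, mem[0x13]=0x08, mem[0x11]=0x57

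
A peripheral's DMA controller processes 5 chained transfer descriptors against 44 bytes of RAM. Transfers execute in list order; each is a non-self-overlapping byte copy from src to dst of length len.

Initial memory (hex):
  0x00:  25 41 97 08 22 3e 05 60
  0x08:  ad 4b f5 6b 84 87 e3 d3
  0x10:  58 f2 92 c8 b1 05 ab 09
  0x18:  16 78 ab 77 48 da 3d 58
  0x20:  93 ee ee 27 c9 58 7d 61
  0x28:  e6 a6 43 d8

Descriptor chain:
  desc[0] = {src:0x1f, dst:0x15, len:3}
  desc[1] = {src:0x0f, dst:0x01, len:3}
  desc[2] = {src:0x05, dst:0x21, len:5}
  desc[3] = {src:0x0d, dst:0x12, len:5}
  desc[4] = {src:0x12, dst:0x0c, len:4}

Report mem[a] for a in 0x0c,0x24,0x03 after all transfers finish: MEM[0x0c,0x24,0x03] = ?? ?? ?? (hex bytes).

#0 dst[0x15+3] := {0x58,0x93,0xee}
#1 dst[0x01+3] := {0xd3,0x58,0xf2}
#2 dst[0x21+5] := {0x3e,0x05,0x60,0xad,0x4b}
#3 dst[0x12+5] := {0x87,0xe3,0xd3,0x58,0xf2}
#4 dst[0x0c+4] := {0x87,0xe3,0xd3,0x58}
query mem[0x0c]=0x87, mem[0x24]=0xad, mem[0x03]=0xf2

MEM[0x0c,0x24,0x03] = 87 ad f2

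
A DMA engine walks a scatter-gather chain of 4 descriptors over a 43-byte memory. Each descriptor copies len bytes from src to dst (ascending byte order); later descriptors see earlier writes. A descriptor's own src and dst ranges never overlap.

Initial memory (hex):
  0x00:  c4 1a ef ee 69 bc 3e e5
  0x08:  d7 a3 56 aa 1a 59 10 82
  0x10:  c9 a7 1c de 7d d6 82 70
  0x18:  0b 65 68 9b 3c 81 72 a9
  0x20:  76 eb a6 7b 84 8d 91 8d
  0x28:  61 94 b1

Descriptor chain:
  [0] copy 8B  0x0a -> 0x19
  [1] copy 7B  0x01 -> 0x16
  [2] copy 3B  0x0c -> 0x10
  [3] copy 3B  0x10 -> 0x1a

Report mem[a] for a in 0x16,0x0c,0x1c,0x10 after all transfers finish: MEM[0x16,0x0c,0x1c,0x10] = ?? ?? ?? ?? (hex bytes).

MEM[0x16,0x0c,0x1c,0x10] = 1a 1a 10 1a

[0] 0x0a->0x19 len=8 : 56 aa 1a 59 10 82 c9 a7
[1] 0x01->0x16 len=7 : 1a ef ee 69 bc 3e e5
[2] 0x0c->0x10 len=3 : 1a 59 10
[3] 0x10->0x1a len=3 : 1a 59 10
query mem[0x16]=0x1a, mem[0x0c]=0x1a, mem[0x1c]=0x10, mem[0x10]=0x1a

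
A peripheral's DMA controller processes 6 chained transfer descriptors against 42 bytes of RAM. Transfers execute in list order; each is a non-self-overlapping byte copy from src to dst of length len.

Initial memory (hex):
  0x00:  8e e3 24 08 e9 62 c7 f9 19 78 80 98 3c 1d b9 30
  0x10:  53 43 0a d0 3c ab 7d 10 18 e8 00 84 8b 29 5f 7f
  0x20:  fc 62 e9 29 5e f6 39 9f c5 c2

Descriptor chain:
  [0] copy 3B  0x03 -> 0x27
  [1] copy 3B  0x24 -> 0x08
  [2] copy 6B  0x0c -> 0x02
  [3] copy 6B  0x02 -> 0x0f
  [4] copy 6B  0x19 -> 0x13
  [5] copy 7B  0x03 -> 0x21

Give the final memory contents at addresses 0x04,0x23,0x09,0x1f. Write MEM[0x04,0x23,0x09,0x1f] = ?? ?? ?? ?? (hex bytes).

  after D0: wrote 3B at 0x27 = 08e962
  after D1: wrote 3B at 0x08 = 5ef639
  after D2: wrote 6B at 0x02 = 3c1db9305343
  after D3: wrote 6B at 0x0f = 3c1db9305343
  after D4: wrote 6B at 0x13 = e800848b295f
  after D5: wrote 7B at 0x21 = 1db93053435ef6
query mem[0x04]=0xb9, mem[0x23]=0x30, mem[0x09]=0xf6, mem[0x1f]=0x7f

MEM[0x04,0x23,0x09,0x1f] = b9 30 f6 7f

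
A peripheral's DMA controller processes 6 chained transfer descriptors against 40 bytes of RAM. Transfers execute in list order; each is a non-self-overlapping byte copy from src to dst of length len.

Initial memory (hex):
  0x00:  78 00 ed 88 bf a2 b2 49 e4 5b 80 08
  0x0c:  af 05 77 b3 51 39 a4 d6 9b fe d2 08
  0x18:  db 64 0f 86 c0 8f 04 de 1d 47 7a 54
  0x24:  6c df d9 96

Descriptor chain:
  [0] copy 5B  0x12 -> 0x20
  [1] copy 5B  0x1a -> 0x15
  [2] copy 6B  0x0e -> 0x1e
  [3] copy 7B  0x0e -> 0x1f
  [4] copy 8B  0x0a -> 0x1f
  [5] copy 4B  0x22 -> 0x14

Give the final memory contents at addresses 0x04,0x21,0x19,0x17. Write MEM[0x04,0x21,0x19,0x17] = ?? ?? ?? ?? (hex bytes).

MEM[0x04,0x21,0x19,0x17] = bf af 04 51

D0: mem[0x20..0x24] <- [a4 d6 9b fe d2]
D1: mem[0x15..0x19] <- [0f 86 c0 8f 04]
D2: mem[0x1e..0x23] <- [77 b3 51 39 a4 d6]
D3: mem[0x1f..0x25] <- [77 b3 51 39 a4 d6 9b]
D4: mem[0x1f..0x26] <- [80 08 af 05 77 b3 51 39]
D5: mem[0x14..0x17] <- [05 77 b3 51]
query mem[0x04]=0xbf, mem[0x21]=0xaf, mem[0x19]=0x04, mem[0x17]=0x51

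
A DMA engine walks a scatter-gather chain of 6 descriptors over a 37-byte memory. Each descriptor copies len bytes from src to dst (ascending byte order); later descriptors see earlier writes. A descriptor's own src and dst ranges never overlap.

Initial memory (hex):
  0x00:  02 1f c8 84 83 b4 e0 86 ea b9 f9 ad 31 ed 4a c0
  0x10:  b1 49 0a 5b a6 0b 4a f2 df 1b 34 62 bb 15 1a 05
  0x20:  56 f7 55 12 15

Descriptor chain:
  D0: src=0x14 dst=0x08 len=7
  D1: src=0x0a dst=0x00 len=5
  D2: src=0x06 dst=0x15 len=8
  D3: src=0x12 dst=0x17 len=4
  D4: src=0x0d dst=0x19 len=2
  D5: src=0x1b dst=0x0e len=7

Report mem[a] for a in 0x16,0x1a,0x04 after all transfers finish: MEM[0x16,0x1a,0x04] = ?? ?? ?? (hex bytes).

MEM[0x16,0x1a,0x04] = 86 34 34

D0: mem[0x08..0x0e] <- [a6 0b 4a f2 df 1b 34]
D1: mem[0x00..0x04] <- [4a f2 df 1b 34]
D2: mem[0x15..0x1c] <- [e0 86 a6 0b 4a f2 df 1b]
D3: mem[0x17..0x1a] <- [0a 5b a6 e0]
D4: mem[0x19..0x1a] <- [1b 34]
D5: mem[0x0e..0x14] <- [df 1b 15 1a 05 56 f7]
query mem[0x16]=0x86, mem[0x1a]=0x34, mem[0x04]=0x34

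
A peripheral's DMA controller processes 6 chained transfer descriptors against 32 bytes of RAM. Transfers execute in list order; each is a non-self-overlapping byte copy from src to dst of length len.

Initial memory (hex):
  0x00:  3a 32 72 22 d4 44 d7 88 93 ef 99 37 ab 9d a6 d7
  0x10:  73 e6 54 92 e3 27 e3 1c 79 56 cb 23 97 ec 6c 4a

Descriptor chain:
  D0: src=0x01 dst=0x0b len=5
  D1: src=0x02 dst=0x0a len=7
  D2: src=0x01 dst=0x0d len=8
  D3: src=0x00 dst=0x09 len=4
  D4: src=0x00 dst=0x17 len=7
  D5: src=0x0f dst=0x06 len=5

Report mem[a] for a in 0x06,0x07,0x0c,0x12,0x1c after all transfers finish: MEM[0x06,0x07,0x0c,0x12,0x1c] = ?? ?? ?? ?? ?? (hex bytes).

  after D0: wrote 5B at 0x0b = 327222d444
  after D1: wrote 7B at 0x0a = 7222d444d78893
  after D2: wrote 8B at 0x0d = 327222d444d78893
  after D3: wrote 4B at 0x09 = 3a327222
  after D4: wrote 7B at 0x17 = 3a327222d444d7
  after D5: wrote 5B at 0x06 = 22d444d788
query mem[0x06]=0x22, mem[0x07]=0xd4, mem[0x0c]=0x22, mem[0x12]=0xd7, mem[0x1c]=0x44

MEM[0x06,0x07,0x0c,0x12,0x1c] = 22 d4 22 d7 44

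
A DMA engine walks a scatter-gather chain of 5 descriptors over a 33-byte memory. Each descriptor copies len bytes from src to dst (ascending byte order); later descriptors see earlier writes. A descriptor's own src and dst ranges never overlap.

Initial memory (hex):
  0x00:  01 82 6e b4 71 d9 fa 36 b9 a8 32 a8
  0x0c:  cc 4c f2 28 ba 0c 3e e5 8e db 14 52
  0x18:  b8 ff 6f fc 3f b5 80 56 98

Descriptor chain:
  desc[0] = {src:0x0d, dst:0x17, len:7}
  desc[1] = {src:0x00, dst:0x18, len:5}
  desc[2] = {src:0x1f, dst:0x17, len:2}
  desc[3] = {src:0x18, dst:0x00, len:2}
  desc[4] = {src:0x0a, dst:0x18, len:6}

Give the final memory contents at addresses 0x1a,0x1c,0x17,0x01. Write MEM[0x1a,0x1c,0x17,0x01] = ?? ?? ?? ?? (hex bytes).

MEM[0x1a,0x1c,0x17,0x01] = cc f2 56 82

[0] 0x0d->0x17 len=7 : 4c f2 28 ba 0c 3e e5
[1] 0x00->0x18 len=5 : 01 82 6e b4 71
[2] 0x1f->0x17 len=2 : 56 98
[3] 0x18->0x00 len=2 : 98 82
[4] 0x0a->0x18 len=6 : 32 a8 cc 4c f2 28
query mem[0x1a]=0xcc, mem[0x1c]=0xf2, mem[0x17]=0x56, mem[0x01]=0x82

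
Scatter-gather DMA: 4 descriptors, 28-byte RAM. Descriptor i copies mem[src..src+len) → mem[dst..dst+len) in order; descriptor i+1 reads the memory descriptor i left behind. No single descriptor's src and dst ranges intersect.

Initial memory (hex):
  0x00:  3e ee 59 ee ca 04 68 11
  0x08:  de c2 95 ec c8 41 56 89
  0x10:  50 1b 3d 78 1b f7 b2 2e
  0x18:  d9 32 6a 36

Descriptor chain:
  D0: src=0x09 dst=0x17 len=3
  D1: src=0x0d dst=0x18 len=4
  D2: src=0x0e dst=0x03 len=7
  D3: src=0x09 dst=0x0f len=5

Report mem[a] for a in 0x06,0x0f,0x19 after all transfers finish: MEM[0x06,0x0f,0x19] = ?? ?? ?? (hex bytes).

MEM[0x06,0x0f,0x19] = 1b 1b 56

D0: mem[0x17..0x19] <- [c2 95 ec]
D1: mem[0x18..0x1b] <- [41 56 89 50]
D2: mem[0x03..0x09] <- [56 89 50 1b 3d 78 1b]
D3: mem[0x0f..0x13] <- [1b 95 ec c8 41]
query mem[0x06]=0x1b, mem[0x0f]=0x1b, mem[0x19]=0x56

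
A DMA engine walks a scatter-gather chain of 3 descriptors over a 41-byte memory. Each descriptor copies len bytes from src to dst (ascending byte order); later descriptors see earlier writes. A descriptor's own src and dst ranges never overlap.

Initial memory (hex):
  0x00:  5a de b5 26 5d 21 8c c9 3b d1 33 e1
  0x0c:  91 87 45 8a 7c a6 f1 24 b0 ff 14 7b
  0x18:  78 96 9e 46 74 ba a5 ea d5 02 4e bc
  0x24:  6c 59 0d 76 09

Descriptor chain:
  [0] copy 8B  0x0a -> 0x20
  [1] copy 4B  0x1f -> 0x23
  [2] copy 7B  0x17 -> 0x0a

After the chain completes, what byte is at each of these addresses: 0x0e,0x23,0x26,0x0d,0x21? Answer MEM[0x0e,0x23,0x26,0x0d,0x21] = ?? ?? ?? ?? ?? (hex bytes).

MEM[0x0e,0x23,0x26,0x0d,0x21] = 46 ea 91 9e e1

D0: mem[0x20..0x27] <- [33 e1 91 87 45 8a 7c a6]
D1: mem[0x23..0x26] <- [ea 33 e1 91]
D2: mem[0x0a..0x10] <- [7b 78 96 9e 46 74 ba]
query mem[0x0e]=0x46, mem[0x23]=0xea, mem[0x26]=0x91, mem[0x0d]=0x9e, mem[0x21]=0xe1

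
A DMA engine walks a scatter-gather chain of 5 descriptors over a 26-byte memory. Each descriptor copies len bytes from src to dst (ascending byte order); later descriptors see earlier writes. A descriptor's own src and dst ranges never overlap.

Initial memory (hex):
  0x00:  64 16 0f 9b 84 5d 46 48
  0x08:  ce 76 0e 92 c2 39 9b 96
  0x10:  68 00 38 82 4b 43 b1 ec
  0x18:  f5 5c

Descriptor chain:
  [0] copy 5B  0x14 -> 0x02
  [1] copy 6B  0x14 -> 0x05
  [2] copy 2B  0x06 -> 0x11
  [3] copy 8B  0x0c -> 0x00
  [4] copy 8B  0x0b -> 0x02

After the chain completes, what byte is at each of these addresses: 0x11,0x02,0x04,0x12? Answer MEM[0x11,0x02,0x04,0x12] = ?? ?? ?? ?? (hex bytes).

MEM[0x11,0x02,0x04,0x12] = 43 92 39 b1

D0: mem[0x02..0x06] <- [4b 43 b1 ec f5]
D1: mem[0x05..0x0a] <- [4b 43 b1 ec f5 5c]
D2: mem[0x11..0x12] <- [43 b1]
D3: mem[0x00..0x07] <- [c2 39 9b 96 68 43 b1 82]
D4: mem[0x02..0x09] <- [92 c2 39 9b 96 68 43 b1]
query mem[0x11]=0x43, mem[0x02]=0x92, mem[0x04]=0x39, mem[0x12]=0xb1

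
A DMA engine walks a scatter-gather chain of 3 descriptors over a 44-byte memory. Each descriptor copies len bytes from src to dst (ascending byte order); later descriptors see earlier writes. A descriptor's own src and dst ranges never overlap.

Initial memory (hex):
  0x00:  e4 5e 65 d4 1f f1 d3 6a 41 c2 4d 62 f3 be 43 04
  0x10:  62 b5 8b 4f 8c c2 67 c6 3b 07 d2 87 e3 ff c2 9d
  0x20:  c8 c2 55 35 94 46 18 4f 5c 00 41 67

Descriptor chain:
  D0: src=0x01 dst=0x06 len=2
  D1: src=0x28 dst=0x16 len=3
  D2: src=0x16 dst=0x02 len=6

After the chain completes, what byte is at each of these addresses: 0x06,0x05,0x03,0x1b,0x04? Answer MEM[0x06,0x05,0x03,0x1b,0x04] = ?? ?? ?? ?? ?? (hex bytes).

MEM[0x06,0x05,0x03,0x1b,0x04] = d2 07 00 87 41

  after D0: wrote 2B at 0x06 = 5e65
  after D1: wrote 3B at 0x16 = 5c0041
  after D2: wrote 6B at 0x02 = 5c004107d287
query mem[0x06]=0xd2, mem[0x05]=0x07, mem[0x03]=0x00, mem[0x1b]=0x87, mem[0x04]=0x41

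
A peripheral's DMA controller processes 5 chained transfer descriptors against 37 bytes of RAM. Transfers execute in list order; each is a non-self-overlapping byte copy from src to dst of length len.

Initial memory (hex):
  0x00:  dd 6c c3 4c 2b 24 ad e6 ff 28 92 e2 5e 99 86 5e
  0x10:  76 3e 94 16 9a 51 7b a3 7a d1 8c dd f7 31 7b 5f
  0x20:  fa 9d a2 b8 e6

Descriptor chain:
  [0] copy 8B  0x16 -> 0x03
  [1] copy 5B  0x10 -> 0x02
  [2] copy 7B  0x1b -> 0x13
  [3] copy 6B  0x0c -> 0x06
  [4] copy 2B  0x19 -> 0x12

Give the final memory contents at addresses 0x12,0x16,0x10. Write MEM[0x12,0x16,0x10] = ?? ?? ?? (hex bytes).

[0] 0x16->0x03 len=8 : 7b a3 7a d1 8c dd f7 31
[1] 0x10->0x02 len=5 : 76 3e 94 16 9a
[2] 0x1b->0x13 len=7 : dd f7 31 7b 5f fa 9d
[3] 0x0c->0x06 len=6 : 5e 99 86 5e 76 3e
[4] 0x19->0x12 len=2 : 9d 8c
query mem[0x12]=0x9d, mem[0x16]=0x7b, mem[0x10]=0x76

MEM[0x12,0x16,0x10] = 9d 7b 76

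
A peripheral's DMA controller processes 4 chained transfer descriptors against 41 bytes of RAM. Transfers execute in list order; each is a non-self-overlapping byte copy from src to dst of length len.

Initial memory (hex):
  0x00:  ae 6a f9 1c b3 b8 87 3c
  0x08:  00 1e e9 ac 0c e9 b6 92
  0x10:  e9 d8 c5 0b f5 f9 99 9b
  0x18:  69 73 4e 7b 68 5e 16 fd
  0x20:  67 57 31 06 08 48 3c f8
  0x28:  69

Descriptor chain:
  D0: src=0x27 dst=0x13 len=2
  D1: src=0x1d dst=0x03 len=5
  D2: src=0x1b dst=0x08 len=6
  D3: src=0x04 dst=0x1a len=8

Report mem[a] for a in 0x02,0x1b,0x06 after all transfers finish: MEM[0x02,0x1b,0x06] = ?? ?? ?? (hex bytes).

  after D0: wrote 2B at 0x13 = f869
  after D1: wrote 5B at 0x03 = 5e16fd6757
  after D2: wrote 6B at 0x08 = 7b685e16fd67
  after D3: wrote 8B at 0x1a = 16fd67577b685e16
query mem[0x02]=0xf9, mem[0x1b]=0xfd, mem[0x06]=0x67

MEM[0x02,0x1b,0x06] = f9 fd 67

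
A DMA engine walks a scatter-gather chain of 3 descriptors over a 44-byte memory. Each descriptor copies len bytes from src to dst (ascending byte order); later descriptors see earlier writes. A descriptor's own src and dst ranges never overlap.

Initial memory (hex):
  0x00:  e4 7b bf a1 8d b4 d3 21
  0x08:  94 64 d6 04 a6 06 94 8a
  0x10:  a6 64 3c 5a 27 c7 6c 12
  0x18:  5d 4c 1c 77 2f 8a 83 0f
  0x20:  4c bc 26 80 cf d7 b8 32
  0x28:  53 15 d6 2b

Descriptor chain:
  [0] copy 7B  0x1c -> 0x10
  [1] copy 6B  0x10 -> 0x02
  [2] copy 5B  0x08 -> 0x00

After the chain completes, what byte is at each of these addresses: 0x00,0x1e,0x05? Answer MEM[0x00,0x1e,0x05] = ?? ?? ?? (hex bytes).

MEM[0x00,0x1e,0x05] = 94 83 0f

D0: mem[0x10..0x16] <- [2f 8a 83 0f 4c bc 26]
D1: mem[0x02..0x07] <- [2f 8a 83 0f 4c bc]
D2: mem[0x00..0x04] <- [94 64 d6 04 a6]
query mem[0x00]=0x94, mem[0x1e]=0x83, mem[0x05]=0x0f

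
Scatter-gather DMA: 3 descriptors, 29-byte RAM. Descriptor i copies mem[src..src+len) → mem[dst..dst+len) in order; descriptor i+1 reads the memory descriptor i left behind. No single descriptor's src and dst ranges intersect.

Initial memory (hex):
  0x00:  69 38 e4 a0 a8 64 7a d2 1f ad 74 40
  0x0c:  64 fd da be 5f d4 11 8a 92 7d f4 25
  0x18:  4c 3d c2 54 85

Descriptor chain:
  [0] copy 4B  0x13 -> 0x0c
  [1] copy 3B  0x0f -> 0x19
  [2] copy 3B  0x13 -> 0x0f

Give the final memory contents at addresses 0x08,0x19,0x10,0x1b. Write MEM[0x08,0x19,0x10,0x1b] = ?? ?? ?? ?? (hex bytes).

MEM[0x08,0x19,0x10,0x1b] = 1f f4 92 d4

  after D0: wrote 4B at 0x0c = 8a927df4
  after D1: wrote 3B at 0x19 = f45fd4
  after D2: wrote 3B at 0x0f = 8a927d
query mem[0x08]=0x1f, mem[0x19]=0xf4, mem[0x10]=0x92, mem[0x1b]=0xd4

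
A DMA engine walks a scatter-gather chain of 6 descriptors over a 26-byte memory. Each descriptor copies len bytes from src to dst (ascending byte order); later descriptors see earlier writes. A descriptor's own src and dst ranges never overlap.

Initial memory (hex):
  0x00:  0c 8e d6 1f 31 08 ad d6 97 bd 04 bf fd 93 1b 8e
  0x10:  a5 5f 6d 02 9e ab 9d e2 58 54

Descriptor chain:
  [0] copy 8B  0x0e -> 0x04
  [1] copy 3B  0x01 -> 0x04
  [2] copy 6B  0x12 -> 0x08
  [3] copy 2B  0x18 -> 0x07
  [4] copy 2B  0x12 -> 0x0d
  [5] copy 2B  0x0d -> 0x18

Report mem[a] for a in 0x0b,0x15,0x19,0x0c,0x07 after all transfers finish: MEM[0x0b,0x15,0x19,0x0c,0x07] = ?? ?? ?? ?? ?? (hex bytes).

#0 dst[0x04+8] := {0x1b,0x8e,0xa5,0x5f,0x6d,0x02,0x9e,0xab}
#1 dst[0x04+3] := {0x8e,0xd6,0x1f}
#2 dst[0x08+6] := {0x6d,0x02,0x9e,0xab,0x9d,0xe2}
#3 dst[0x07+2] := {0x58,0x54}
#4 dst[0x0d+2] := {0x6d,0x02}
#5 dst[0x18+2] := {0x6d,0x02}
query mem[0x0b]=0xab, mem[0x15]=0xab, mem[0x19]=0x02, mem[0x0c]=0x9d, mem[0x07]=0x58

MEM[0x0b,0x15,0x19,0x0c,0x07] = ab ab 02 9d 58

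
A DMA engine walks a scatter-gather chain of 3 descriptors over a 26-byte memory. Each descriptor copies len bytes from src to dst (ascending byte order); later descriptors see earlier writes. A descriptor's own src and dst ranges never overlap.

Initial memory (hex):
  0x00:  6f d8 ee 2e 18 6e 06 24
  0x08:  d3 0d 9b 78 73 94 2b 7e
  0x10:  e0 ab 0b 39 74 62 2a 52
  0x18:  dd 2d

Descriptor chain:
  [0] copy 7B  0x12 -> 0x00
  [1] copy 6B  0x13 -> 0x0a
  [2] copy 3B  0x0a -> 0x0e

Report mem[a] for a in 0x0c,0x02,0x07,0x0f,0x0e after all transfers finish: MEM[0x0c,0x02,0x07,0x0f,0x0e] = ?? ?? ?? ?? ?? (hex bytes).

MEM[0x0c,0x02,0x07,0x0f,0x0e] = 62 74 24 74 39

D0: mem[0x00..0x06] <- [0b 39 74 62 2a 52 dd]
D1: mem[0x0a..0x0f] <- [39 74 62 2a 52 dd]
D2: mem[0x0e..0x10] <- [39 74 62]
query mem[0x0c]=0x62, mem[0x02]=0x74, mem[0x07]=0x24, mem[0x0f]=0x74, mem[0x0e]=0x39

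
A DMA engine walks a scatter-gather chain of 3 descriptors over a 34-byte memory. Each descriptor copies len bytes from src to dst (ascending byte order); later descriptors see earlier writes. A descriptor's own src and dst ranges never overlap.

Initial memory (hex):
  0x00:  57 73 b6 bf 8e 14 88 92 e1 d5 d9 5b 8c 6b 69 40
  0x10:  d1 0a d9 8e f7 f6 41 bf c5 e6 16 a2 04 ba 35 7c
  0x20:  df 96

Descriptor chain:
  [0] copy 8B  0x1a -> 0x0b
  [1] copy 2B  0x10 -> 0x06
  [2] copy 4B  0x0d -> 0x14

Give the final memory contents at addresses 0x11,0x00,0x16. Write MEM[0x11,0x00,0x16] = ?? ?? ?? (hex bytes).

#0 dst[0x0b+8] := {0x16,0xa2,0x04,0xba,0x35,0x7c,0xdf,0x96}
#1 dst[0x06+2] := {0x7c,0xdf}
#2 dst[0x14+4] := {0x04,0xba,0x35,0x7c}
query mem[0x11]=0xdf, mem[0x00]=0x57, mem[0x16]=0x35

MEM[0x11,0x00,0x16] = df 57 35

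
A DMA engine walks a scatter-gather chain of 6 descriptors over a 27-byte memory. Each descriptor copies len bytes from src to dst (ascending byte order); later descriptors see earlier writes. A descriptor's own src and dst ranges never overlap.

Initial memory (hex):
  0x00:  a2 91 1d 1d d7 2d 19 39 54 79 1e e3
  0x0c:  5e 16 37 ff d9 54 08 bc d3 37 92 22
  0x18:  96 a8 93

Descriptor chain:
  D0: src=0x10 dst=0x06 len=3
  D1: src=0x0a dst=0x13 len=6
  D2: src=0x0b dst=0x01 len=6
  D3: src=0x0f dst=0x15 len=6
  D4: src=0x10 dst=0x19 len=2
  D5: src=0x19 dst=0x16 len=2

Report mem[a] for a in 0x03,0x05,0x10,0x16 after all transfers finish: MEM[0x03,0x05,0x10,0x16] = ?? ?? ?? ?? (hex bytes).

MEM[0x03,0x05,0x10,0x16] = 16 ff d9 d9

D0: mem[0x06..0x08] <- [d9 54 08]
D1: mem[0x13..0x18] <- [1e e3 5e 16 37 ff]
D2: mem[0x01..0x06] <- [e3 5e 16 37 ff d9]
D3: mem[0x15..0x1a] <- [ff d9 54 08 1e e3]
D4: mem[0x19..0x1a] <- [d9 54]
D5: mem[0x16..0x17] <- [d9 54]
query mem[0x03]=0x16, mem[0x05]=0xff, mem[0x10]=0xd9, mem[0x16]=0xd9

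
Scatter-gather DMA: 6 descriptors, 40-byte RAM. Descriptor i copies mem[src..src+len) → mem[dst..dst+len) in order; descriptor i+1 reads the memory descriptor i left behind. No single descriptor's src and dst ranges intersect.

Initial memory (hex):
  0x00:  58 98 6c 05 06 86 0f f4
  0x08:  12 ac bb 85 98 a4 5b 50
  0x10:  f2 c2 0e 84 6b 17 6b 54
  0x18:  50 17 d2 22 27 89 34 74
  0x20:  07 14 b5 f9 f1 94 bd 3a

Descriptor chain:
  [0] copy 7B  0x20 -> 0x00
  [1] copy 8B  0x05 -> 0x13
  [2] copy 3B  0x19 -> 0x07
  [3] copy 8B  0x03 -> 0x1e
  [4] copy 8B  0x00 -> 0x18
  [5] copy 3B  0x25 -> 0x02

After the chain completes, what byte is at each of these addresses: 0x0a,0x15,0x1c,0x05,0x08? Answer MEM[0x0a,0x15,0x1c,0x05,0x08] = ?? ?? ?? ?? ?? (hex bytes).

D0: mem[0x00..0x06] <- [07 14 b5 f9 f1 94 bd]
D1: mem[0x13..0x1a] <- [94 bd f4 12 ac bb 85 98]
D2: mem[0x07..0x09] <- [85 98 22]
D3: mem[0x1e..0x25] <- [f9 f1 94 bd 85 98 22 bb]
D4: mem[0x18..0x1f] <- [07 14 b5 f9 f1 94 bd 85]
D5: mem[0x02..0x04] <- [bb bd 3a]
query mem[0x0a]=0xbb, mem[0x15]=0xf4, mem[0x1c]=0xf1, mem[0x05]=0x94, mem[0x08]=0x98

MEM[0x0a,0x15,0x1c,0x05,0x08] = bb f4 f1 94 98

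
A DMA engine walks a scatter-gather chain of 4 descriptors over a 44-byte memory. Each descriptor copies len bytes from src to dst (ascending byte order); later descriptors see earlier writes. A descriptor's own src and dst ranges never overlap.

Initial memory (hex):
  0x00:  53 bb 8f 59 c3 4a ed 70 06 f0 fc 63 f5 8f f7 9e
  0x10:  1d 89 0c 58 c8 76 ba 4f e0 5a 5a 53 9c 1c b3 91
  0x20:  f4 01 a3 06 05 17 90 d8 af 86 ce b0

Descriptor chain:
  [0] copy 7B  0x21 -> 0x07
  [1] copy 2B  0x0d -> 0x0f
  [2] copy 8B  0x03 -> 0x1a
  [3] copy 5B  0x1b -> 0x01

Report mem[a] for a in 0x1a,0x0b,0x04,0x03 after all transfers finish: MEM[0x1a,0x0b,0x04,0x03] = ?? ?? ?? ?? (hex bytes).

  after D0: wrote 7B at 0x07 = 01a306051790d8
  after D1: wrote 2B at 0x0f = d8f7
  after D2: wrote 8B at 0x1a = 59c34aed01a30605
  after D3: wrote 5B at 0x01 = c34aed01a3
query mem[0x1a]=0x59, mem[0x0b]=0x17, mem[0x04]=0x01, mem[0x03]=0xed

MEM[0x1a,0x0b,0x04,0x03] = 59 17 01 ed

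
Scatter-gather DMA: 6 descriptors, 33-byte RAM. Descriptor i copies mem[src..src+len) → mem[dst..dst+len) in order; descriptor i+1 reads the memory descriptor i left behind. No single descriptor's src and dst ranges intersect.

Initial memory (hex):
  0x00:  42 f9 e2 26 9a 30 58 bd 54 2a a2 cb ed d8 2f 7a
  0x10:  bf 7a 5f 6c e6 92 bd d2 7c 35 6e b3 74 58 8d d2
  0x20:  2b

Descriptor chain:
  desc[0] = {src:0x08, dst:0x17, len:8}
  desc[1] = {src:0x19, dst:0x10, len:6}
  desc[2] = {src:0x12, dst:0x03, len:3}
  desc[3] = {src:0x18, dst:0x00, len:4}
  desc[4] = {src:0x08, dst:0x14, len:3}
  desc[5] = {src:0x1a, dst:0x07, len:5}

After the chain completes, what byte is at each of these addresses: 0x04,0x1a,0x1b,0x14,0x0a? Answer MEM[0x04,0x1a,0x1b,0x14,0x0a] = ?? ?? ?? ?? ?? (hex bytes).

D0: mem[0x17..0x1e] <- [54 2a a2 cb ed d8 2f 7a]
D1: mem[0x10..0x15] <- [a2 cb ed d8 2f 7a]
D2: mem[0x03..0x05] <- [ed d8 2f]
D3: mem[0x00..0x03] <- [2a a2 cb ed]
D4: mem[0x14..0x16] <- [54 2a a2]
D5: mem[0x07..0x0b] <- [cb ed d8 2f 7a]
query mem[0x04]=0xd8, mem[0x1a]=0xcb, mem[0x1b]=0xed, mem[0x14]=0x54, mem[0x0a]=0x2f

MEM[0x04,0x1a,0x1b,0x14,0x0a] = d8 cb ed 54 2f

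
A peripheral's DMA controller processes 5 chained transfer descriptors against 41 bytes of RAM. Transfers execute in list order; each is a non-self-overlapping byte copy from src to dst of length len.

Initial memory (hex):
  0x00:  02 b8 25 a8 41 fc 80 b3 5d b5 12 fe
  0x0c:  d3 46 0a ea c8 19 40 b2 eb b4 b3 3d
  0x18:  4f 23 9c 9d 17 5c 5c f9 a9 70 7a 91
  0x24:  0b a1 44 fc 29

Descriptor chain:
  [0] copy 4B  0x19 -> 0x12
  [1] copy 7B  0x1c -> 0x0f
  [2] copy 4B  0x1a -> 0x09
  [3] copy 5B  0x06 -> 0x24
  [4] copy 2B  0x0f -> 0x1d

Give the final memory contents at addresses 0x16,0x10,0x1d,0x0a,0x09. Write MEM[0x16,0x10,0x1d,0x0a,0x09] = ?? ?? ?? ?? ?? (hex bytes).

MEM[0x16,0x10,0x1d,0x0a,0x09] = b3 5c 17 9d 9c

[0] 0x19->0x12 len=4 : 23 9c 9d 17
[1] 0x1c->0x0f len=7 : 17 5c 5c f9 a9 70 7a
[2] 0x1a->0x09 len=4 : 9c 9d 17 5c
[3] 0x06->0x24 len=5 : 80 b3 5d 9c 9d
[4] 0x0f->0x1d len=2 : 17 5c
query mem[0x16]=0xb3, mem[0x10]=0x5c, mem[0x1d]=0x17, mem[0x0a]=0x9d, mem[0x09]=0x9c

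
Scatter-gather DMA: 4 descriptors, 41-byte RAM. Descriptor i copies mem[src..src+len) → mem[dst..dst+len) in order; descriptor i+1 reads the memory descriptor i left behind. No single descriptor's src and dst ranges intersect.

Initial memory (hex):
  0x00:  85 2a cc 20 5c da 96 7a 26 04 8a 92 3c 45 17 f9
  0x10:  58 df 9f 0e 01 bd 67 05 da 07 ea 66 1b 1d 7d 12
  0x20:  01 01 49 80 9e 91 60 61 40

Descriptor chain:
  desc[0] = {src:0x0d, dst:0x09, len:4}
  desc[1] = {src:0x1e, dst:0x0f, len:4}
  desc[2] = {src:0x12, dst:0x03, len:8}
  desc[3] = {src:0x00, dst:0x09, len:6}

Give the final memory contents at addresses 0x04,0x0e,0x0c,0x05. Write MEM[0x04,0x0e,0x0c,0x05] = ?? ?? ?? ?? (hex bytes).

MEM[0x04,0x0e,0x0c,0x05] = 0e 01 01 01

D0: mem[0x09..0x0c] <- [45 17 f9 58]
D1: mem[0x0f..0x12] <- [7d 12 01 01]
D2: mem[0x03..0x0a] <- [01 0e 01 bd 67 05 da 07]
D3: mem[0x09..0x0e] <- [85 2a cc 01 0e 01]
query mem[0x04]=0x0e, mem[0x0e]=0x01, mem[0x0c]=0x01, mem[0x05]=0x01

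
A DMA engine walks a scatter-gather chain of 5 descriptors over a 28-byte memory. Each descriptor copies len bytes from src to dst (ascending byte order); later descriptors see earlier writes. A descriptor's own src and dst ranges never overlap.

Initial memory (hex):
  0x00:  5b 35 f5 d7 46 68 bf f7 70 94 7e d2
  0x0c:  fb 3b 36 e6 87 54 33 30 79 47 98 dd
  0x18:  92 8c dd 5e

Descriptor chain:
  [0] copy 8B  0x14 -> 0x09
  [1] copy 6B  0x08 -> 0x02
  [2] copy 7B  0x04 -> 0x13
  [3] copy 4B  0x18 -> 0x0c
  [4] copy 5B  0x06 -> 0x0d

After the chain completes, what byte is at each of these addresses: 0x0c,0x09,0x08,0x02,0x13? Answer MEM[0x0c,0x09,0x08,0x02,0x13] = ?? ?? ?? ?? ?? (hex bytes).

D0: mem[0x09..0x10] <- [79 47 98 dd 92 8c dd 5e]
D1: mem[0x02..0x07] <- [70 79 47 98 dd 92]
D2: mem[0x13..0x19] <- [47 98 dd 92 70 79 47]
D3: mem[0x0c..0x0f] <- [79 47 dd 5e]
D4: mem[0x0d..0x11] <- [dd 92 70 79 47]
query mem[0x0c]=0x79, mem[0x09]=0x79, mem[0x08]=0x70, mem[0x02]=0x70, mem[0x13]=0x47

MEM[0x0c,0x09,0x08,0x02,0x13] = 79 79 70 70 47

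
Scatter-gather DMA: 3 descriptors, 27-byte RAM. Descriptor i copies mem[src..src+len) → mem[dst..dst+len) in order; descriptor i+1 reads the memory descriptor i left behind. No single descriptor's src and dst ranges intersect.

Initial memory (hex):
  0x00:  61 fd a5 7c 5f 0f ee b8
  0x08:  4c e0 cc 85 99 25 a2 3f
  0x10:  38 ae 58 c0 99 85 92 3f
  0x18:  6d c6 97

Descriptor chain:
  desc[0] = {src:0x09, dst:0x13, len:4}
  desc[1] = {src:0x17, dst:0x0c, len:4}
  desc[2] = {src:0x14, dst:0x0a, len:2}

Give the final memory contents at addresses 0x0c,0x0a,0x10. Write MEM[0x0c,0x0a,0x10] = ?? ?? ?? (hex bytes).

#0 dst[0x13+4] := {0xe0,0xcc,0x85,0x99}
#1 dst[0x0c+4] := {0x3f,0x6d,0xc6,0x97}
#2 dst[0x0a+2] := {0xcc,0x85}
query mem[0x0c]=0x3f, mem[0x0a]=0xcc, mem[0x10]=0x38

MEM[0x0c,0x0a,0x10] = 3f cc 38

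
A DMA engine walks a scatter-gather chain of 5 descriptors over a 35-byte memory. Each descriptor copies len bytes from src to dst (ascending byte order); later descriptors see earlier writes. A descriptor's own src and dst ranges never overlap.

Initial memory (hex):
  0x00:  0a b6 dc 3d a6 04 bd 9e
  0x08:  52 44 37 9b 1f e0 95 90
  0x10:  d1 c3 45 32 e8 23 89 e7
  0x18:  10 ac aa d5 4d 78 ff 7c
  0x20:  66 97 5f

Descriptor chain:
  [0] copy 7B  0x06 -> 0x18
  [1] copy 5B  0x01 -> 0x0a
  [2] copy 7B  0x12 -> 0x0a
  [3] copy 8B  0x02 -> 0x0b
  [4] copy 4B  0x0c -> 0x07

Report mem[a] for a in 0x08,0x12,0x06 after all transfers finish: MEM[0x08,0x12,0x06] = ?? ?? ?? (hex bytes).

MEM[0x08,0x12,0x06] = a6 44 bd

#0 dst[0x18+7] := {0xbd,0x9e,0x52,0x44,0x37,0x9b,0x1f}
#1 dst[0x0a+5] := {0xb6,0xdc,0x3d,0xa6,0x04}
#2 dst[0x0a+7] := {0x45,0x32,0xe8,0x23,0x89,0xe7,0xbd}
#3 dst[0x0b+8] := {0xdc,0x3d,0xa6,0x04,0xbd,0x9e,0x52,0x44}
#4 dst[0x07+4] := {0x3d,0xa6,0x04,0xbd}
query mem[0x08]=0xa6, mem[0x12]=0x44, mem[0x06]=0xbd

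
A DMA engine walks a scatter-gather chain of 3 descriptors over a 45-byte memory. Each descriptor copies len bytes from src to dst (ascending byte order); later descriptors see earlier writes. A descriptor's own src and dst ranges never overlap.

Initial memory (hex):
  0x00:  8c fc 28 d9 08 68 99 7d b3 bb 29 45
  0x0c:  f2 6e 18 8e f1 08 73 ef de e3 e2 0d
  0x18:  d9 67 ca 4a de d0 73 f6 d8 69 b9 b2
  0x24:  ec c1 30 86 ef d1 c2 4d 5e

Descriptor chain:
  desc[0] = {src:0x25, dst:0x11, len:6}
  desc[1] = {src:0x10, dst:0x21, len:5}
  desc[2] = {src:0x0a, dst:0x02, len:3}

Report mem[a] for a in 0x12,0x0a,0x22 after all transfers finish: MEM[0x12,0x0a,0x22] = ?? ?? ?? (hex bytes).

MEM[0x12,0x0a,0x22] = 30 29 c1

[0] 0x25->0x11 len=6 : c1 30 86 ef d1 c2
[1] 0x10->0x21 len=5 : f1 c1 30 86 ef
[2] 0x0a->0x02 len=3 : 29 45 f2
query mem[0x12]=0x30, mem[0x0a]=0x29, mem[0x22]=0xc1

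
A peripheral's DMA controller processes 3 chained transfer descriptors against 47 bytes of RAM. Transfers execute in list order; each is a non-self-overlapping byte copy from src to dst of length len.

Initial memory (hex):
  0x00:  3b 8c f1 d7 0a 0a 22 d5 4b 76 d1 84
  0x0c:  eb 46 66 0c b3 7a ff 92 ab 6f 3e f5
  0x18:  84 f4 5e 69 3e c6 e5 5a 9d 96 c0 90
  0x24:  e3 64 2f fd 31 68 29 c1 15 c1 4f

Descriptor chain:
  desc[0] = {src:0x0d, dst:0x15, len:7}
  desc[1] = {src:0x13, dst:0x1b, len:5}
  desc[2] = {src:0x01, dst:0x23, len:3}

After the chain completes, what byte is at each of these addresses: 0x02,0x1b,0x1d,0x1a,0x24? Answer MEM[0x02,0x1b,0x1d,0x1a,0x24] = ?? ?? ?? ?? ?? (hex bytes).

  after D0: wrote 7B at 0x15 = 46660cb37aff92
  after D1: wrote 5B at 0x1b = 92ab46660c
  after D2: wrote 3B at 0x23 = 8cf1d7
query mem[0x02]=0xf1, mem[0x1b]=0x92, mem[0x1d]=0x46, mem[0x1a]=0xff, mem[0x24]=0xf1

MEM[0x02,0x1b,0x1d,0x1a,0x24] = f1 92 46 ff f1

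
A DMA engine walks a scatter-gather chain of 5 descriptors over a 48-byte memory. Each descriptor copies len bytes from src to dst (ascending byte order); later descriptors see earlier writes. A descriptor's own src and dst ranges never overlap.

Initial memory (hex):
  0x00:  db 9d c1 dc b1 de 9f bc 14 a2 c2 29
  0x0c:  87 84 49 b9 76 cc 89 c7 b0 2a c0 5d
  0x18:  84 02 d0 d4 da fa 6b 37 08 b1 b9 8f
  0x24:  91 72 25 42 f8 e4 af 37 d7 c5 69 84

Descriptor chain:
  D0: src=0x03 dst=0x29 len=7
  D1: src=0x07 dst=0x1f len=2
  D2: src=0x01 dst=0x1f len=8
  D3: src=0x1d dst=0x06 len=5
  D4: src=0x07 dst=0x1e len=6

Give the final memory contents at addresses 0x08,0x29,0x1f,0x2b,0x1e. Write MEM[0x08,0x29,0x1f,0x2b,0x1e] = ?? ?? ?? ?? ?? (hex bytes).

MEM[0x08,0x29,0x1f,0x2b,0x1e] = 9d dc 9d de 6b

[0] 0x03->0x29 len=7 : dc b1 de 9f bc 14 a2
[1] 0x07->0x1f len=2 : bc 14
[2] 0x01->0x1f len=8 : 9d c1 dc b1 de 9f bc 14
[3] 0x1d->0x06 len=5 : fa 6b 9d c1 dc
[4] 0x07->0x1e len=6 : 6b 9d c1 dc 29 87
query mem[0x08]=0x9d, mem[0x29]=0xdc, mem[0x1f]=0x9d, mem[0x2b]=0xde, mem[0x1e]=0x6b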